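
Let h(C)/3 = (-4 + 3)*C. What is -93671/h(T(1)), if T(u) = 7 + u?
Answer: 93671/24 ≈ 3903.0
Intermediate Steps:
h(C) = -3*C (h(C) = 3*((-4 + 3)*C) = 3*(-C) = -3*C)
-93671/h(T(1)) = -93671*(-1/(3*(7 + 1))) = -93671/((-3*8)) = -93671/(-24) = -93671*(-1/24) = 93671/24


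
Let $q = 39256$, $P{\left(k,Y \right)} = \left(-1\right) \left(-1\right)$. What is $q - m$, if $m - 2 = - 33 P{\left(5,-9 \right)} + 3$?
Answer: $39284$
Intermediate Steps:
$P{\left(k,Y \right)} = 1$
$m = -28$ ($m = 2 + \left(\left(-33\right) 1 + 3\right) = 2 + \left(-33 + 3\right) = 2 - 30 = -28$)
$q - m = 39256 - -28 = 39256 + 28 = 39284$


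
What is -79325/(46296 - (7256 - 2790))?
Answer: -15865/8366 ≈ -1.8964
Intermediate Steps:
-79325/(46296 - (7256 - 2790)) = -79325/(46296 - 1*4466) = -79325/(46296 - 4466) = -79325/41830 = -79325*1/41830 = -15865/8366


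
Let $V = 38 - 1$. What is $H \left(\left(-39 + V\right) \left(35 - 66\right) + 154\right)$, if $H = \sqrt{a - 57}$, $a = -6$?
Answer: $648 i \sqrt{7} \approx 1714.4 i$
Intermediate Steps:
$H = 3 i \sqrt{7}$ ($H = \sqrt{-6 - 57} = \sqrt{-63} = 3 i \sqrt{7} \approx 7.9373 i$)
$V = 37$ ($V = 38 - 1 = 37$)
$H \left(\left(-39 + V\right) \left(35 - 66\right) + 154\right) = 3 i \sqrt{7} \left(\left(-39 + 37\right) \left(35 - 66\right) + 154\right) = 3 i \sqrt{7} \left(\left(-2\right) \left(-31\right) + 154\right) = 3 i \sqrt{7} \left(62 + 154\right) = 3 i \sqrt{7} \cdot 216 = 648 i \sqrt{7}$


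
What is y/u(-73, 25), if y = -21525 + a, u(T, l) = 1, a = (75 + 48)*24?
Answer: -18573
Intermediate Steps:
a = 2952 (a = 123*24 = 2952)
y = -18573 (y = -21525 + 2952 = -18573)
y/u(-73, 25) = -18573/1 = -18573*1 = -18573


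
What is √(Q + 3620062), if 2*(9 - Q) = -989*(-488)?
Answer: √3378755 ≈ 1838.1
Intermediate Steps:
Q = -241307 (Q = 9 - (-989)*(-488)/2 = 9 - ½*482632 = 9 - 241316 = -241307)
√(Q + 3620062) = √(-241307 + 3620062) = √3378755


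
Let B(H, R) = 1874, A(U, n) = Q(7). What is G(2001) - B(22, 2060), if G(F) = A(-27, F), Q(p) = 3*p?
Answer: -1853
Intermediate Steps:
A(U, n) = 21 (A(U, n) = 3*7 = 21)
G(F) = 21
G(2001) - B(22, 2060) = 21 - 1*1874 = 21 - 1874 = -1853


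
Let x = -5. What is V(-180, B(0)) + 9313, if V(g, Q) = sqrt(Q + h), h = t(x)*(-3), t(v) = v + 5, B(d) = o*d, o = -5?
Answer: 9313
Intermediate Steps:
B(d) = -5*d
t(v) = 5 + v
h = 0 (h = (5 - 5)*(-3) = 0*(-3) = 0)
V(g, Q) = sqrt(Q) (V(g, Q) = sqrt(Q + 0) = sqrt(Q))
V(-180, B(0)) + 9313 = sqrt(-5*0) + 9313 = sqrt(0) + 9313 = 0 + 9313 = 9313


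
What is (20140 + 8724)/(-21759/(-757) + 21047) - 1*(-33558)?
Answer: 267708762326/7977169 ≈ 33559.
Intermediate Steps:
(20140 + 8724)/(-21759/(-757) + 21047) - 1*(-33558) = 28864/(-21759*(-1/757) + 21047) + 33558 = 28864/(21759/757 + 21047) + 33558 = 28864/(15954338/757) + 33558 = 28864*(757/15954338) + 33558 = 10925024/7977169 + 33558 = 267708762326/7977169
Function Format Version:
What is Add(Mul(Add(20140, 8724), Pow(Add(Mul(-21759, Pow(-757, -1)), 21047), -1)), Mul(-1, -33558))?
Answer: Rational(267708762326, 7977169) ≈ 33559.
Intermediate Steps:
Add(Mul(Add(20140, 8724), Pow(Add(Mul(-21759, Pow(-757, -1)), 21047), -1)), Mul(-1, -33558)) = Add(Mul(28864, Pow(Add(Mul(-21759, Rational(-1, 757)), 21047), -1)), 33558) = Add(Mul(28864, Pow(Add(Rational(21759, 757), 21047), -1)), 33558) = Add(Mul(28864, Pow(Rational(15954338, 757), -1)), 33558) = Add(Mul(28864, Rational(757, 15954338)), 33558) = Add(Rational(10925024, 7977169), 33558) = Rational(267708762326, 7977169)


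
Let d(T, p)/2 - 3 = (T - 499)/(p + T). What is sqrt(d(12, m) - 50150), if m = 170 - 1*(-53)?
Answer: I*sqrt(2769431290)/235 ≈ 223.94*I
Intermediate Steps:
m = 223 (m = 170 + 53 = 223)
d(T, p) = 6 + 2*(-499 + T)/(T + p) (d(T, p) = 6 + 2*((T - 499)/(p + T)) = 6 + 2*((-499 + T)/(T + p)) = 6 + 2*(-499 + T)/(T + p))
sqrt(d(12, m) - 50150) = sqrt(2*(-499 + 3*223 + 4*12)/(12 + 223) - 50150) = sqrt(2*(-499 + 669 + 48)/235 - 50150) = sqrt(2*(1/235)*218 - 50150) = sqrt(436/235 - 50150) = sqrt(-11784814/235) = I*sqrt(2769431290)/235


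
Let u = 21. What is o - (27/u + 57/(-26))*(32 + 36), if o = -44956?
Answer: -4085386/91 ≈ -44894.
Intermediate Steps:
o - (27/u + 57/(-26))*(32 + 36) = -44956 - (27/21 + 57/(-26))*(32 + 36) = -44956 - (27*(1/21) + 57*(-1/26))*68 = -44956 - (9/7 - 57/26)*68 = -44956 - (-165)*68/182 = -44956 - 1*(-5610/91) = -44956 + 5610/91 = -4085386/91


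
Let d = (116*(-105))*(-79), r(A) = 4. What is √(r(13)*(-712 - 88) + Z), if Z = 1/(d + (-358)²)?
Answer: 7*I*√4852805171899/272596 ≈ 56.569*I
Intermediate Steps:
d = 962220 (d = -12180*(-79) = 962220)
Z = 1/1090384 (Z = 1/(962220 + (-358)²) = 1/(962220 + 128164) = 1/1090384 ≈ 9.1711e-7)
√(r(13)*(-712 - 88) + Z) = √(4*(-712 - 88) + 1/1090384) = √(4*(-800) + 1/1090384) = √(-3200 + 1/1090384) = √(-3489228799/1090384) = 7*I*√4852805171899/272596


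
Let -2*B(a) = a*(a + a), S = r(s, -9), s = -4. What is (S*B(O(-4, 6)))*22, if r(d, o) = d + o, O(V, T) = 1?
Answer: 286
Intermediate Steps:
S = -13 (S = -4 - 9 = -13)
B(a) = -a**2 (B(a) = -a*(a + a)/2 = -a*2*a/2 = -a**2)
(S*B(O(-4, 6)))*22 = -(-13)*1**2*22 = -(-13)*22 = -13*(-1)*22 = 13*22 = 286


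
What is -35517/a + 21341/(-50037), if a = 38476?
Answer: -2598280445/1925223612 ≈ -1.3496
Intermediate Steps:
-35517/a + 21341/(-50037) = -35517/38476 + 21341/(-50037) = -35517*1/38476 + 21341*(-1/50037) = -35517/38476 - 21341/50037 = -2598280445/1925223612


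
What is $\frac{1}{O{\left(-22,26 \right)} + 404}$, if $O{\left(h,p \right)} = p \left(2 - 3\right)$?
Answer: $\frac{1}{378} \approx 0.0026455$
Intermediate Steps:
$O{\left(h,p \right)} = - p$ ($O{\left(h,p \right)} = p \left(-1\right) = - p$)
$\frac{1}{O{\left(-22,26 \right)} + 404} = \frac{1}{\left(-1\right) 26 + 404} = \frac{1}{-26 + 404} = \frac{1}{378}$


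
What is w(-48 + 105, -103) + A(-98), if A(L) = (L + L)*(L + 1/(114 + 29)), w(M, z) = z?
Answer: 2731819/143 ≈ 19104.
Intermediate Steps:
A(L) = 2*L*(1/143 + L) (A(L) = (2*L)*(L + 1/143) = (2*L)*(1/143 + L) = 2*L*(1/143 + L))
w(-48 + 105, -103) + A(-98) = -103 + (2/143)*(-98)*(1 + 143*(-98)) = -103 + (2/143)*(-98)*(1 - 14014) = -103 + (2/143)*(-98)*(-14013) = -103 + 2746548/143 = 2731819/143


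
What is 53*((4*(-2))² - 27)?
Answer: 1961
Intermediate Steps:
53*((4*(-2))² - 27) = 53*((-8)² - 27) = 53*(64 - 27) = 53*37 = 1961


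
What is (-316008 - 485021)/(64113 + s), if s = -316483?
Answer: 801029/252370 ≈ 3.1740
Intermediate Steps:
(-316008 - 485021)/(64113 + s) = (-316008 - 485021)/(64113 - 316483) = -801029/(-252370) = -801029*(-1/252370) = 801029/252370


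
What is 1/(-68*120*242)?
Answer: -1/1974720 ≈ -5.0640e-7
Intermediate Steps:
1/(-68*120*242) = 1/(-8160*242) = 1/(-1974720) = -1/1974720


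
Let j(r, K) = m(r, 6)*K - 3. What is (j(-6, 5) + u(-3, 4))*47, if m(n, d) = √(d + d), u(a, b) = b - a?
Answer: 188 + 470*√3 ≈ 1002.1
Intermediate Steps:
m(n, d) = √2*√d (m(n, d) = √(2*d) = √2*√d)
j(r, K) = -3 + 2*K*√3 (j(r, K) = (√2*√6)*K - 3 = (2*√3)*K - 3 = 2*K*√3 - 3 = -3 + 2*K*√3)
(j(-6, 5) + u(-3, 4))*47 = ((-3 + 2*5*√3) + (4 - 1*(-3)))*47 = ((-3 + 10*√3) + (4 + 3))*47 = ((-3 + 10*√3) + 7)*47 = (4 + 10*√3)*47 = 188 + 470*√3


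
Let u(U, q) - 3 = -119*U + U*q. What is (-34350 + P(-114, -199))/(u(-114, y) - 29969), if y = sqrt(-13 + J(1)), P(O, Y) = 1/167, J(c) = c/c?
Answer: 5879860225/2808897749 - 326977593*I*sqrt(3)/11235590996 ≈ 2.0933 - 0.050406*I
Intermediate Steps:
J(c) = 1
P(O, Y) = 1/167
y = 2*I*sqrt(3) (y = sqrt(-13 + 1) = sqrt(-12) = 2*I*sqrt(3) ≈ 3.4641*I)
u(U, q) = 3 - 119*U + U*q (u(U, q) = 3 + (-119*U + U*q) = 3 - 119*U + U*q)
(-34350 + P(-114, -199))/(u(-114, y) - 29969) = (-34350 + 1/167)/((3 - 119*(-114) - 228*I*sqrt(3)) - 29969) = -5736449/(167*((3 + 13566 - 228*I*sqrt(3)) - 29969)) = -5736449/(167*((13569 - 228*I*sqrt(3)) - 29969)) = -5736449/(167*(-16400 - 228*I*sqrt(3)))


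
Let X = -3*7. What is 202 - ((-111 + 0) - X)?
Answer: 292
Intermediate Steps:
X = -21
202 - ((-111 + 0) - X) = 202 - ((-111 + 0) - 1*(-21)) = 202 - (-111 + 21) = 202 - 1*(-90) = 202 + 90 = 292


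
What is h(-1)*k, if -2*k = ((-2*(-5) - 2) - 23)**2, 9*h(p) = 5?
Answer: -125/2 ≈ -62.500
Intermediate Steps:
h(p) = 5/9 (h(p) = (1/9)*5 = 5/9)
k = -225/2 (k = -((-2*(-5) - 2) - 23)**2/2 = -((10 - 2) - 23)**2/2 = -(8 - 23)**2/2 = -1/2*(-15)**2 = -1/2*225 = -225/2 ≈ -112.50)
h(-1)*k = (5/9)*(-225/2) = -125/2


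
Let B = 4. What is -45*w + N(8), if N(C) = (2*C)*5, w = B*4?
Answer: -640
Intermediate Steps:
w = 16 (w = 4*4 = 16)
N(C) = 10*C
-45*w + N(8) = -45*16 + 10*8 = -720 + 80 = -640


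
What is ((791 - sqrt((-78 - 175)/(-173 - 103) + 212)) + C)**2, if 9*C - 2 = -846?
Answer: 157571485/324 - 6275*sqrt(7665)/27 ≈ 4.6598e+5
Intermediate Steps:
C = -844/9 (C = 2/9 + (1/9)*(-846) = 2/9 - 94 = -844/9 ≈ -93.778)
((791 - sqrt((-78 - 175)/(-173 - 103) + 212)) + C)**2 = ((791 - sqrt((-78 - 175)/(-173 - 103) + 212)) - 844/9)**2 = ((791 - sqrt(-253/(-276) + 212)) - 844/9)**2 = ((791 - sqrt(-253*(-1/276) + 212)) - 844/9)**2 = ((791 - sqrt(11/12 + 212)) - 844/9)**2 = ((791 - sqrt(2555/12)) - 844/9)**2 = ((791 - sqrt(7665)/6) - 844/9)**2 = (6275/9 - sqrt(7665)/6)**2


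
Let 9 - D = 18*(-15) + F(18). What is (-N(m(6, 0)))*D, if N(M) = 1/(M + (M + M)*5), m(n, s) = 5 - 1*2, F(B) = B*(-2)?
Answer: -105/11 ≈ -9.5455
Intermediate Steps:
F(B) = -2*B
m(n, s) = 3 (m(n, s) = 5 - 2 = 3)
D = 315 (D = 9 - (18*(-15) - 2*18) = 9 - (-270 - 36) = 9 - 1*(-306) = 9 + 306 = 315)
N(M) = 1/(11*M) (N(M) = 1/(M + (2*M)*5) = 1/(M + 10*M) = 1/(11*M))
(-N(m(6, 0)))*D = -1/(11*3)*315 = -1*1/33*315 = -1/33*315 = -105/11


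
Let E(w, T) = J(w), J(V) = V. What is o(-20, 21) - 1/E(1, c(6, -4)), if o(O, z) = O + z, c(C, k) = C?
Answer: 0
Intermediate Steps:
E(w, T) = w
o(-20, 21) - 1/E(1, c(6, -4)) = (-20 + 21) - 1/1 = 1 - 1*1 = 1 - 1 = 0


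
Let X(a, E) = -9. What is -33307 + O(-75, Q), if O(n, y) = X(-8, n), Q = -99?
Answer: -33316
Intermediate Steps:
O(n, y) = -9
-33307 + O(-75, Q) = -33307 - 9 = -33316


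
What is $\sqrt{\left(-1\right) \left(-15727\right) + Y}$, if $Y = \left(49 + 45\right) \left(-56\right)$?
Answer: $\sqrt{10463} \approx 102.29$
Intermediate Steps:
$Y = -5264$ ($Y = 94 \left(-56\right) = -5264$)
$\sqrt{\left(-1\right) \left(-15727\right) + Y} = \sqrt{\left(-1\right) \left(-15727\right) - 5264} = \sqrt{15727 - 5264} = \sqrt{10463}$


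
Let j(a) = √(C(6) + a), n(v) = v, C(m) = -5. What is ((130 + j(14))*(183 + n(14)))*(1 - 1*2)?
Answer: -26201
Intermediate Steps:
j(a) = √(-5 + a)
((130 + j(14))*(183 + n(14)))*(1 - 1*2) = ((130 + √(-5 + 14))*(183 + 14))*(1 - 1*2) = ((130 + √9)*197)*(1 - 2) = ((130 + 3)*197)*(-1) = (133*197)*(-1) = 26201*(-1) = -26201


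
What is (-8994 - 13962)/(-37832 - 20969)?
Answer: 22956/58801 ≈ 0.39040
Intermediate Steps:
(-8994 - 13962)/(-37832 - 20969) = -22956/(-58801) = -22956*(-1/58801) = 22956/58801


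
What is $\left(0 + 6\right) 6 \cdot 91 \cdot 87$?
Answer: $285012$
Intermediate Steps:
$\left(0 + 6\right) 6 \cdot 91 \cdot 87 = 6 \cdot 6 \cdot 91 \cdot 87 = 36 \cdot 91 \cdot 87 = 3276 \cdot 87 = 285012$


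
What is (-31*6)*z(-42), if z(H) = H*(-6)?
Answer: -46872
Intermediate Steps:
z(H) = -6*H
(-31*6)*z(-42) = (-31*6)*(-6*(-42)) = -186*252 = -46872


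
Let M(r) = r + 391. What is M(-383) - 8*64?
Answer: -504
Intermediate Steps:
M(r) = 391 + r
M(-383) - 8*64 = (391 - 383) - 8*64 = 8 - 1*512 = 8 - 512 = -504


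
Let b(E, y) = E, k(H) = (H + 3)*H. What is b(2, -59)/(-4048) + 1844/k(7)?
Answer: 1866093/70840 ≈ 26.342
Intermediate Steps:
k(H) = H*(3 + H) (k(H) = (3 + H)*H = H*(3 + H))
b(2, -59)/(-4048) + 1844/k(7) = 2/(-4048) + 1844/((7*(3 + 7))) = 2*(-1/4048) + 1844/((7*10)) = -1/2024 + 1844/70 = -1/2024 + 1844*(1/70) = -1/2024 + 922/35 = 1866093/70840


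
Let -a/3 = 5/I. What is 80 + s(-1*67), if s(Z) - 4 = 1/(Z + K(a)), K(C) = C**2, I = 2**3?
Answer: 341228/4063 ≈ 83.984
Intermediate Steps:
I = 8
a = -15/8 ≈ -1.8750
s(Z) = 4 + 1/(225/64 + Z) (s(Z) = 4 + 1/(Z + (-15/8)**2) = 4 + 1/(Z + 225/64) = 4 + 1/(225/64 + Z))
80 + s(-1*67) = 80 + 4*(241 + 64*(-1*67))/(225 + 64*(-1*67)) = 80 + 4*(241 + 64*(-67))/(225 + 64*(-67)) = 80 + 4*(241 - 4288)/(225 - 4288) = 80 + 4*(-4047)/(-4063) = 80 + 4*(-1/4063)*(-4047) = 80 + 16188/4063 = 341228/4063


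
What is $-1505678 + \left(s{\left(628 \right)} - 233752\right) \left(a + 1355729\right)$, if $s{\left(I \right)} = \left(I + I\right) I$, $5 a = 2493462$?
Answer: $\frac{5146160210322}{5} \approx 1.0292 \cdot 10^{12}$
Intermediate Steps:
$a = \frac{2493462}{5}$ ($a = \frac{1}{5} \cdot 2493462 = \frac{2493462}{5} \approx 4.9869 \cdot 10^{5}$)
$s{\left(I \right)} = 2 I^{2}$ ($s{\left(I \right)} = 2 I I = 2 I^{2}$)
$-1505678 + \left(s{\left(628 \right)} - 233752\right) \left(a + 1355729\right) = -1505678 + \left(2 \cdot 628^{2} - 233752\right) \left(\frac{2493462}{5} + 1355729\right) = -1505678 + \left(2 \cdot 394384 - 233752\right) \frac{9272107}{5} = -1505678 + \left(788768 - 233752\right) \frac{9272107}{5} = -1505678 + 555016 \cdot \frac{9272107}{5} = -1505678 + \frac{5146167738712}{5} = \frac{5146160210322}{5}$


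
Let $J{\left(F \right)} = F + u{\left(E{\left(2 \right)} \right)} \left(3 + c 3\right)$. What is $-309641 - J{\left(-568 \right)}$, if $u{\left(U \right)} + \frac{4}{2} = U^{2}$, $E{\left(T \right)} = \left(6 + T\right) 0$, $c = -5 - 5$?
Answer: $-309127$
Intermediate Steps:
$c = -10$
$E{\left(T \right)} = 0$
$u{\left(U \right)} = -2 + U^{2}$
$J{\left(F \right)} = 54 + F$ ($J{\left(F \right)} = F + \left(-2 + 0^{2}\right) \left(3 - 30\right) = F + \left(-2 + 0\right) \left(3 - 30\right) = F - -54 = F + 54 = 54 + F$)
$-309641 - J{\left(-568 \right)} = -309641 - \left(54 - 568\right) = -309641 - -514 = -309641 + 514 = -309127$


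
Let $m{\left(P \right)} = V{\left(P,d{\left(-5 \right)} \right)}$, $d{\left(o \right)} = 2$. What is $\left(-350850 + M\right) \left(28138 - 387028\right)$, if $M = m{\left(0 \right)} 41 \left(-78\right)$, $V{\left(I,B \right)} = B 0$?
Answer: $125916556500$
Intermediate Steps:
$V{\left(I,B \right)} = 0$
$m{\left(P \right)} = 0$
$M = 0$ ($M = 0 \cdot 41 \left(-78\right) = 0 \left(-78\right) = 0$)
$\left(-350850 + M\right) \left(28138 - 387028\right) = \left(-350850 + 0\right) \left(28138 - 387028\right) = \left(-350850\right) \left(-358890\right) = 125916556500$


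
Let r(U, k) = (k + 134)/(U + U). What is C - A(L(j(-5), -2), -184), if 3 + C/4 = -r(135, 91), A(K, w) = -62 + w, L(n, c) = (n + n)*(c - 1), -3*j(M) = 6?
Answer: 692/3 ≈ 230.67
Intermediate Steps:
j(M) = -2 (j(M) = -⅓*6 = -2)
r(U, k) = (134 + k)/(2*U) (r(U, k) = (134 + k)/((2*U)) = (134 + k)*(1/(2*U)) = (134 + k)/(2*U))
L(n, c) = 2*n*(-1 + c) (L(n, c) = (2*n)*(-1 + c) = 2*n*(-1 + c))
C = -46/3 (C = -12 + 4*(-(134 + 91)/(2*135)) = -12 + 4*(-225/(2*135)) = -12 + 4*(-1*⅚) = -12 + 4*(-⅚) = -12 - 10/3 = -46/3 ≈ -15.333)
C - A(L(j(-5), -2), -184) = -46/3 - (-62 - 184) = -46/3 - 1*(-246) = -46/3 + 246 = 692/3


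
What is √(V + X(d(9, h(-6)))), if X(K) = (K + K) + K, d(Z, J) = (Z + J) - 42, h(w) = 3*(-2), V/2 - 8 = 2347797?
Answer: √4695493 ≈ 2166.9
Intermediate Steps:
V = 4695610 (V = 16 + 2*2347797 = 16 + 4695594 = 4695610)
h(w) = -6
d(Z, J) = -42 + J + Z (d(Z, J) = (J + Z) - 42 = -42 + J + Z)
X(K) = 3*K (X(K) = 2*K + K = 3*K)
√(V + X(d(9, h(-6)))) = √(4695610 + 3*(-42 - 6 + 9)) = √(4695610 + 3*(-39)) = √(4695610 - 117) = √4695493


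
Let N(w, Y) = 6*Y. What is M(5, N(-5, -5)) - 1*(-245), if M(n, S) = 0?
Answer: 245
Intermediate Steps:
M(5, N(-5, -5)) - 1*(-245) = 0 - 1*(-245) = 0 + 245 = 245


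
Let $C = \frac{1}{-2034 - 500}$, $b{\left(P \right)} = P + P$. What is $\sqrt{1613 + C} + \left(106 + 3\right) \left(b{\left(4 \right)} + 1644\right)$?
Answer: $180068 + \frac{9 \sqrt{127868174}}{2534} \approx 1.8011 \cdot 10^{5}$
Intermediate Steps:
$b{\left(P \right)} = 2 P$
$C = - \frac{1}{2534}$ ($C = \frac{1}{-2534} = - \frac{1}{2534} \approx -0.00039463$)
$\sqrt{1613 + C} + \left(106 + 3\right) \left(b{\left(4 \right)} + 1644\right) = \sqrt{1613 - \frac{1}{2534}} + \left(106 + 3\right) \left(2 \cdot 4 + 1644\right) = \sqrt{\frac{4087341}{2534}} + 109 \left(8 + 1644\right) = \frac{9 \sqrt{127868174}}{2534} + 109 \cdot 1652 = \frac{9 \sqrt{127868174}}{2534} + 180068 = 180068 + \frac{9 \sqrt{127868174}}{2534}$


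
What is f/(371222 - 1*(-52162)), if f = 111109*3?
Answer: 111109/141128 ≈ 0.78729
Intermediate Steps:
f = 333327
f/(371222 - 1*(-52162)) = 333327/(371222 - 1*(-52162)) = 333327/(371222 + 52162) = 333327/423384 = 333327*(1/423384) = 111109/141128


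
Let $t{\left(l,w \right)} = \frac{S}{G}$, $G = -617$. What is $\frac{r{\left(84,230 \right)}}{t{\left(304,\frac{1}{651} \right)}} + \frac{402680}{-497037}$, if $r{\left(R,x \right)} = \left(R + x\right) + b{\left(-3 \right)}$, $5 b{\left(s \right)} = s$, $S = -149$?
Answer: $\frac{480254759443}{370292565} \approx 1297.0$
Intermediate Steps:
$b{\left(s \right)} = \frac{s}{5}$
$r{\left(R,x \right)} = - \frac{3}{5} + R + x$ ($r{\left(R,x \right)} = \left(R + x\right) + \frac{1}{5} \left(-3\right) = \left(R + x\right) - \frac{3}{5} = - \frac{3}{5} + R + x$)
$t{\left(l,w \right)} = \frac{149}{617}$ ($t{\left(l,w \right)} = - \frac{149}{-617} = \left(-149\right) \left(- \frac{1}{617}\right) = \frac{149}{617}$)
$\frac{r{\left(84,230 \right)}}{t{\left(304,\frac{1}{651} \right)}} + \frac{402680}{-497037} = \frac{- \frac{3}{5} + 84 + 230}{\frac{149}{617}} + \frac{402680}{-497037} = \frac{1567}{5} \cdot \frac{617}{149} + 402680 \left(- \frac{1}{497037}\right) = \frac{966839}{745} - \frac{402680}{497037} = \frac{480254759443}{370292565}$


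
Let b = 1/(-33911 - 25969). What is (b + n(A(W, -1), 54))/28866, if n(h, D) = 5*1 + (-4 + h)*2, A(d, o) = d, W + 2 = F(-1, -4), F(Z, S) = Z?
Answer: -538921/1728496080 ≈ -0.00031179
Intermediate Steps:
W = -3 (W = -2 - 1 = -3)
b = -1/59880 (b = 1/(-59880) = -1/59880 ≈ -1.6700e-5)
n(h, D) = -3 + 2*h (n(h, D) = 5 + (-8 + 2*h) = -3 + 2*h)
(b + n(A(W, -1), 54))/28866 = (-1/59880 + (-3 + 2*(-3)))/28866 = (-1/59880 + (-3 - 6))*(1/28866) = (-1/59880 - 9)*(1/28866) = -538921/59880*1/28866 = -538921/1728496080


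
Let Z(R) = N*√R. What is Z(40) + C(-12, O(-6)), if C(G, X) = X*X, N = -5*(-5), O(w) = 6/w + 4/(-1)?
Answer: 25 + 50*√10 ≈ 183.11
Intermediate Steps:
O(w) = -4 + 6/w (O(w) = 6/w + 4*(-1) = 6/w - 4 = -4 + 6/w)
N = 25
C(G, X) = X²
Z(R) = 25*√R
Z(40) + C(-12, O(-6)) = 25*√40 + (-4 + 6/(-6))² = 25*(2*√10) + (-4 + 6*(-⅙))² = 50*√10 + (-4 - 1)² = 50*√10 + (-5)² = 50*√10 + 25 = 25 + 50*√10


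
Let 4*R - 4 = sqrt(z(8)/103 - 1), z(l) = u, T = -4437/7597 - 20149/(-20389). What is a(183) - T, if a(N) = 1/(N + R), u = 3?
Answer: 2*(-156514900*sqrt(103) + 1170553944921*I)/(154895233*(-37904*I + 5*sqrt(103))) ≈ -0.39875 - 7.2759e-6*I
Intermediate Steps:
T = 62605960/154895233 (T = -4437*1/7597 - 20149*(-1/20389) = -4437/7597 + 20149/20389 = 62605960/154895233 ≈ 0.40418)
z(l) = 3
R = 1 + 5*I*sqrt(103)/206 (R = 1 + sqrt(3/103 - 1)/4 = 1 + sqrt(-100/103)/4 = 1 + (10*I*sqrt(103)/103)/4 = 1 + 5*I*sqrt(103)/206 ≈ 1.0 + 0.24633*I)
a(N) = 1/(1 + N + 5*I*sqrt(103)/206) (a(N) = 1/(N + (1 + 5*I*sqrt(103)/206)) = 1/(1 + N + 5*I*sqrt(103)/206))
a(183) - T = 206/(206 + 206*183 + 5*I*sqrt(103)) - 1*62605960/154895233 = 206/(206 + 37698 + 5*I*sqrt(103)) - 62605960/154895233 = 206/(37904 + 5*I*sqrt(103)) - 62605960/154895233 = -62605960/154895233 + 206/(37904 + 5*I*sqrt(103))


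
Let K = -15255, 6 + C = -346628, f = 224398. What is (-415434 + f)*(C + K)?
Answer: 69133827004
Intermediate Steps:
C = -346634 (C = -6 - 346628 = -346634)
(-415434 + f)*(C + K) = (-415434 + 224398)*(-346634 - 15255) = -191036*(-361889) = 69133827004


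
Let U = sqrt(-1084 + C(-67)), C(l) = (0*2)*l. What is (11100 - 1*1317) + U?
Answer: 9783 + 2*I*sqrt(271) ≈ 9783.0 + 32.924*I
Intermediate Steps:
C(l) = 0 (C(l) = 0*l = 0)
U = 2*I*sqrt(271) (U = sqrt(-1084 + 0) = sqrt(-1084) = 2*I*sqrt(271) ≈ 32.924*I)
(11100 - 1*1317) + U = (11100 - 1*1317) + 2*I*sqrt(271) = (11100 - 1317) + 2*I*sqrt(271) = 9783 + 2*I*sqrt(271)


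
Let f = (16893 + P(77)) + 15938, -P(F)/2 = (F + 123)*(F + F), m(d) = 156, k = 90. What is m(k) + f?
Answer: -28613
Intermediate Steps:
P(F) = -4*F*(123 + F) (P(F) = -2*(F + 123)*(F + F) = -2*(123 + F)*2*F = -4*F*(123 + F))
f = -28769 (f = (16893 - 4*77*(123 + 77)) + 15938 = (16893 - 4*77*200) + 15938 = (16893 - 61600) + 15938 = -44707 + 15938 = -28769)
m(k) + f = 156 - 28769 = -28613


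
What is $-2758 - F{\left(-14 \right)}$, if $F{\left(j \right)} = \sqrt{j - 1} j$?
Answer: $-2758 + 14 i \sqrt{15} \approx -2758.0 + 54.222 i$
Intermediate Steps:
$F{\left(j \right)} = j \sqrt{-1 + j}$ ($F{\left(j \right)} = \sqrt{-1 + j} j = j \sqrt{-1 + j}$)
$-2758 - F{\left(-14 \right)} = -2758 - - 14 \sqrt{-1 - 14} = -2758 - - 14 \sqrt{-15} = -2758 - - 14 i \sqrt{15} = -2758 + 14 i \sqrt{15}$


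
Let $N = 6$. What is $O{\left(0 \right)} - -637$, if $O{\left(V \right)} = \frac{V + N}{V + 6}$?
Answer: $638$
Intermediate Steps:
$O{\left(V \right)} = 1$ ($O{\left(V \right)} = \frac{V + 6}{V + 6} = \frac{6 + V}{6 + V} = 1$)
$O{\left(0 \right)} - -637 = 1 - -637 = 1 + 637 = 638$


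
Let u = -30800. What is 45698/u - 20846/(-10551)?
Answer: 79948601/162485400 ≈ 0.49204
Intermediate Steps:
45698/u - 20846/(-10551) = 45698/(-30800) - 20846/(-10551) = 45698*(-1/30800) - 20846*(-1/10551) = -22849/15400 + 20846/10551 = 79948601/162485400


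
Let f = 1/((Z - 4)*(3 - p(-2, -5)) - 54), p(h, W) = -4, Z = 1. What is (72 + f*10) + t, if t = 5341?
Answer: 81193/15 ≈ 5412.9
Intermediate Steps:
f = -1/75 (f = 1/((1 - 4)*(3 - 1*(-4)) - 54) = 1/(-3*(3 + 4) - 54) = 1/(-3*7 - 54) = 1/(-21 - 54) = 1/(-75) = -1/75 ≈ -0.013333)
(72 + f*10) + t = (72 - 1/75*10) + 5341 = (72 - 2/15) + 5341 = 1078/15 + 5341 = 81193/15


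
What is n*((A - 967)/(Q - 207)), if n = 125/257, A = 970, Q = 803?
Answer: 375/153172 ≈ 0.0024482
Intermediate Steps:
n = 125/257 (n = 125*(1/257) = 125/257 ≈ 0.48638)
n*((A - 967)/(Q - 207)) = 125*((970 - 967)/(803 - 207))/257 = 125*(3/596)/257 = 125*(3*(1/596))/257 = (125/257)*(3/596) = 375/153172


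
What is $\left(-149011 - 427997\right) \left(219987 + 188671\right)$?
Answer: $-235798935264$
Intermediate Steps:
$\left(-149011 - 427997\right) \left(219987 + 188671\right) = \left(-577008\right) 408658 = -235798935264$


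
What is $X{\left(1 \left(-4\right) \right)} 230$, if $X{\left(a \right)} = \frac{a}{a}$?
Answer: $230$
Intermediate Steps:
$X{\left(a \right)} = 1$
$X{\left(1 \left(-4\right) \right)} 230 = 1 \cdot 230 = 230$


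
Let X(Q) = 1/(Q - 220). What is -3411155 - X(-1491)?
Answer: -5836486204/1711 ≈ -3.4112e+6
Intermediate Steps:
X(Q) = 1/(-220 + Q)
-3411155 - X(-1491) = -3411155 - 1/(-220 - 1491) = -3411155 - 1/(-1711) = -3411155 - 1*(-1/1711) = -3411155 + 1/1711 = -5836486204/1711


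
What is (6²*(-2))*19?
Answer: -1368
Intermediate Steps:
(6²*(-2))*19 = (36*(-2))*19 = -72*19 = -1368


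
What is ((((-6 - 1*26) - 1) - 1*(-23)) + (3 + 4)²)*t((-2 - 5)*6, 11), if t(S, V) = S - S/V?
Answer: -16380/11 ≈ -1489.1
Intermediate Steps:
t(S, V) = S - S/V
((((-6 - 1*26) - 1) - 1*(-23)) + (3 + 4)²)*t((-2 - 5)*6, 11) = ((((-6 - 1*26) - 1) - 1*(-23)) + (3 + 4)²)*((-2 - 5)*6 - 1*(-2 - 5)*6/11) = ((((-6 - 26) - 1) + 23) + 7²)*(-7*6 - 1*(-7*6)*1/11) = (((-32 - 1) + 23) + 49)*(-42 - 1*(-42)*1/11) = ((-33 + 23) + 49)*(-42 + 42/11) = (-10 + 49)*(-420/11) = 39*(-420/11) = -16380/11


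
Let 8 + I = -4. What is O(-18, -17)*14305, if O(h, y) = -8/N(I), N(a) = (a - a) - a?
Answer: -28610/3 ≈ -9536.7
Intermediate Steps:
I = -12 (I = -8 - 4 = -12)
N(a) = -a (N(a) = 0 - a = -a)
O(h, y) = -⅔ (O(h, y) = -8/((-1*(-12))) = -8/12 = -8*1/12 = -⅔)
O(-18, -17)*14305 = -⅔*14305 = -28610/3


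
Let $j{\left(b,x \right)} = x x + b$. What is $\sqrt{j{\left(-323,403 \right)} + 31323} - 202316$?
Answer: $-202316 + \sqrt{193409} \approx -2.0188 \cdot 10^{5}$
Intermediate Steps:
$j{\left(b,x \right)} = b + x^{2}$ ($j{\left(b,x \right)} = x^{2} + b = b + x^{2}$)
$\sqrt{j{\left(-323,403 \right)} + 31323} - 202316 = \sqrt{\left(-323 + 403^{2}\right) + 31323} - 202316 = \sqrt{\left(-323 + 162409\right) + 31323} - 202316 = \sqrt{162086 + 31323} - 202316 = \sqrt{193409} - 202316 = -202316 + \sqrt{193409}$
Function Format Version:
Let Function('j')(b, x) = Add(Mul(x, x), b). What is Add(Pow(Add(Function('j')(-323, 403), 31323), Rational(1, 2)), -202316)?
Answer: Add(-202316, Pow(193409, Rational(1, 2))) ≈ -2.0188e+5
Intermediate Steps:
Function('j')(b, x) = Add(b, Pow(x, 2)) (Function('j')(b, x) = Add(Pow(x, 2), b) = Add(b, Pow(x, 2)))
Add(Pow(Add(Function('j')(-323, 403), 31323), Rational(1, 2)), -202316) = Add(Pow(Add(Add(-323, Pow(403, 2)), 31323), Rational(1, 2)), -202316) = Add(Pow(Add(Add(-323, 162409), 31323), Rational(1, 2)), -202316) = Add(Pow(Add(162086, 31323), Rational(1, 2)), -202316) = Add(Pow(193409, Rational(1, 2)), -202316) = Add(-202316, Pow(193409, Rational(1, 2)))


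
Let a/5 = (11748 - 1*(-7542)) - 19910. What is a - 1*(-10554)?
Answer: 7454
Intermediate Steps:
a = -3100 (a = 5*((11748 - 1*(-7542)) - 19910) = 5*((11748 + 7542) - 19910) = 5*(19290 - 19910) = 5*(-620) = -3100)
a - 1*(-10554) = -3100 - 1*(-10554) = -3100 + 10554 = 7454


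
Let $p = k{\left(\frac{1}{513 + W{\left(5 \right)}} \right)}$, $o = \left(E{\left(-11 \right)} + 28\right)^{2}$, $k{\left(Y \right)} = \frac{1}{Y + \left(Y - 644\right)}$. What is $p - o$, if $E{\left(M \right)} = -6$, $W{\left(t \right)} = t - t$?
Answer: $- \frac{159899593}{330370} \approx -484.0$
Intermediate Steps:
$W{\left(t \right)} = 0$
$k{\left(Y \right)} = \frac{1}{-644 + 2 Y}$ ($k{\left(Y \right)} = \frac{1}{Y + \left(-644 + Y\right)} = \frac{1}{-644 + 2 Y}$)
$o = 484$ ($o = \left(-6 + 28\right)^{2} = 22^{2} = 484$)
$p = - \frac{513}{330370}$ ($p = \frac{1}{2 \left(-322 + \frac{1}{513 + 0}\right)} = \frac{1}{2 \left(-322 + \frac{1}{513}\right)} = \frac{1}{2 \left(- \frac{165185}{513}\right)} = \frac{1}{2} \left(- \frac{513}{165185}\right) = - \frac{513}{330370} \approx -0.0015528$)
$p - o = - \frac{513}{330370} - 484 = - \frac{159899593}{330370}$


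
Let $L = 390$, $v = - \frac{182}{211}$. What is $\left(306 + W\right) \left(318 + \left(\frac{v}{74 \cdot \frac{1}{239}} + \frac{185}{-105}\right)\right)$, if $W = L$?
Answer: $\frac{11922377456}{54649} \approx 2.1816 \cdot 10^{5}$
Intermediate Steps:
$v = - \frac{182}{211}$ ($v = \left(-182\right) \frac{1}{211} = - \frac{182}{211} \approx -0.86256$)
$W = 390$
$\left(306 + W\right) \left(318 + \left(\frac{v}{74 \cdot \frac{1}{239}} + \frac{185}{-105}\right)\right) = \left(306 + 390\right) \left(318 + \left(- \frac{182}{211 \cdot \frac{74}{239}} + \frac{185}{-105}\right)\right) = 696 \left(318 + \left(- \frac{182}{211 \cdot 74 \cdot \frac{1}{239}} + 185 \left(- \frac{1}{105}\right)\right)\right) = 696 \left(318 - \left(\frac{37}{21} + \frac{182}{211 \cdot \frac{74}{239}}\right)\right) = 696 \left(318 - \frac{745588}{163947}\right) = 696 \cdot \frac{51389558}{163947} = \frac{11922377456}{54649}$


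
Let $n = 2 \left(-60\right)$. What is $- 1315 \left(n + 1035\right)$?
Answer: $-1203225$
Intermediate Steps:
$n = -120$
$- 1315 \left(n + 1035\right) = - 1315 \left(-120 + 1035\right) = \left(-1315\right) 915 = -1203225$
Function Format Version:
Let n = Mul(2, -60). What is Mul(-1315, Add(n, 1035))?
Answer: -1203225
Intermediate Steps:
n = -120
Mul(-1315, Add(n, 1035)) = Mul(-1315, Add(-120, 1035)) = Mul(-1315, 915) = -1203225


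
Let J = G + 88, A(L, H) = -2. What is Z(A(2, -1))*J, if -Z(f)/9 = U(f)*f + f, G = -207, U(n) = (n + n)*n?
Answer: -19278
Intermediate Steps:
U(n) = 2*n² (U(n) = (2*n)*n = 2*n²)
Z(f) = -18*f³ - 9*f (Z(f) = -9*((2*f²)*f + f) = -9*(2*f³ + f) = -9*(f + 2*f³) = -18*f³ - 9*f)
J = -119 (J = -207 + 88 = -119)
Z(A(2, -1))*J = (-18*(-2)³ - 9*(-2))*(-119) = (-18*(-8) + 18)*(-119) = (144 + 18)*(-119) = 162*(-119) = -19278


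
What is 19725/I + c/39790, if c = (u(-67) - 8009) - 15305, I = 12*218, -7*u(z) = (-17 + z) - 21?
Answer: 5245707/754280 ≈ 6.9546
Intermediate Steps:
u(z) = 38/7 - z/7 (u(z) = -((-17 + z) - 21)/7 = -(-38 + z)/7 = 38/7 - z/7)
I = 2616
c = -23299 (c = ((38/7 - 1/7*(-67)) - 8009) - 15305 = ((38/7 + 67/7) - 8009) - 15305 = (15 - 8009) - 15305 = -7994 - 15305 = -23299)
19725/I + c/39790 = 19725/2616 - 23299/39790 = 19725*(1/2616) - 23299*1/39790 = 6575/872 - 1013/1730 = 5245707/754280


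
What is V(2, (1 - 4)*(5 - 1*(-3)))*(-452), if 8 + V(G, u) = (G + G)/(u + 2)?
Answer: 40680/11 ≈ 3698.2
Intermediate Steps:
V(G, u) = -8 + 2*G/(2 + u) (V(G, u) = -8 + (G + G)/(u + 2) = -8 + (2*G)/(2 + u) = -8 + 2*G/(2 + u))
V(2, (1 - 4)*(5 - 1*(-3)))*(-452) = (2*(-8 + 2 - 4*(1 - 4)*(5 - 1*(-3)))/(2 + (1 - 4)*(5 - 1*(-3))))*(-452) = (2*(-8 + 2 - (-12)*(5 + 3))/(2 - 3*(5 + 3)))*(-452) = (2*(-8 + 2 - (-12)*8)/(2 - 3*8))*(-452) = (2*(-8 + 2 - 4*(-24))/(2 - 24))*(-452) = (2*(-8 + 2 + 96)/(-22))*(-452) = (2*(-1/22)*90)*(-452) = -90/11*(-452) = 40680/11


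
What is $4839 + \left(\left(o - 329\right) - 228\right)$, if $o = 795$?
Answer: $5077$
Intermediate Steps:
$4839 + \left(\left(o - 329\right) - 228\right) = 4839 + \left(\left(795 - 329\right) - 228\right) = 4839 + \left(466 - 228\right) = 4839 + 238 = 5077$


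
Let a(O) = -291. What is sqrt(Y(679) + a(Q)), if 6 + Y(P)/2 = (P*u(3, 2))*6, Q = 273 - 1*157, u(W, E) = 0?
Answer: I*sqrt(303) ≈ 17.407*I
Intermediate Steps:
Q = 116 (Q = 273 - 157 = 116)
Y(P) = -12 (Y(P) = -12 + 2*((P*0)*6) = -12 + 2*(0*6) = -12 + 2*0 = -12 + 0 = -12)
sqrt(Y(679) + a(Q)) = sqrt(-12 - 291) = sqrt(-303) = I*sqrt(303)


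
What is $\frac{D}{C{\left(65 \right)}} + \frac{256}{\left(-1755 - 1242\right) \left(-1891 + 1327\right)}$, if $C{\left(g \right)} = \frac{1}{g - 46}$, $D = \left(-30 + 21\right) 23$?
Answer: $- \frac{1661995277}{422577} \approx -3933.0$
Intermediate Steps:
$D = -207$ ($D = \left(-9\right) 23 = -207$)
$C{\left(g \right)} = \frac{1}{-46 + g}$
$\frac{D}{C{\left(65 \right)}} + \frac{256}{\left(-1755 - 1242\right) \left(-1891 + 1327\right)} = - \frac{207}{\frac{1}{-46 + 65}} + \frac{256}{\left(-1755 - 1242\right) \left(-1891 + 1327\right)} = - \frac{207}{\frac{1}{19}} + \frac{256}{\left(-2997\right) \left(-564\right)} = - 207 \frac{1}{\frac{1}{19}} + \frac{256}{1690308} = \left(-207\right) 19 + 256 \cdot \frac{1}{1690308} = -3933 + \frac{64}{422577} = - \frac{1661995277}{422577}$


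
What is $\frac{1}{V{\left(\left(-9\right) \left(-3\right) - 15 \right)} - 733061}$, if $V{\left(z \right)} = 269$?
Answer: $- \frac{1}{732792} \approx -1.3646 \cdot 10^{-6}$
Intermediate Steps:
$\frac{1}{V{\left(\left(-9\right) \left(-3\right) - 15 \right)} - 733061} = \frac{1}{269 - 733061} = \frac{1}{-732792} = - \frac{1}{732792}$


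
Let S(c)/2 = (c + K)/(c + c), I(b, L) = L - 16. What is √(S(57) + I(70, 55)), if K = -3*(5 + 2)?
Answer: √14307/19 ≈ 6.2954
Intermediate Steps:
I(b, L) = -16 + L
K = -21 (K = -3*7 = -21)
S(c) = (-21 + c)/c (S(c) = 2*((c - 21)/(c + c)) = 2*((-21 + c)/((2*c))) = 2*((-21 + c)*(1/(2*c))) = 2*((-21 + c)/(2*c)) = (-21 + c)/c)
√(S(57) + I(70, 55)) = √((-21 + 57)/57 + (-16 + 55)) = √((1/57)*36 + 39) = √(12/19 + 39) = √(753/19) = √14307/19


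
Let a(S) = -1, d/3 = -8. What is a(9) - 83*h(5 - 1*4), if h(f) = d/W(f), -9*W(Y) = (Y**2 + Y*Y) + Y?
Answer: -5977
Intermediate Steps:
d = -24 (d = 3*(-8) = -24)
W(Y) = -2*Y**2/9 - Y/9 (W(Y) = -((Y**2 + Y*Y) + Y)/9 = -((Y**2 + Y**2) + Y)/9 = -(2*Y**2 + Y)/9 = -(Y + 2*Y**2)/9 = -2*Y**2/9 - Y/9)
h(f) = 216/(f*(1 + 2*f)) (h(f) = -24*(-9/(f*(1 + 2*f))) = -(-216)/(f*(1 + 2*f)) = 216/(f*(1 + 2*f)))
a(9) - 83*h(5 - 1*4) = -1 - 17928/((5 - 1*4)*(1 + 2*(5 - 1*4))) = -1 - 17928/((5 - 4)*(1 + 2*(5 - 4))) = -1 - 17928/(1*(1 + 2*1)) = -1 - 17928/(1 + 2) = -1 - 17928/3 = -1 - 83*72 = -1 - 5976 = -5977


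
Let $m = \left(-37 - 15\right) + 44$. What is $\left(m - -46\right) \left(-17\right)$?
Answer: $-646$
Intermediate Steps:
$m = -8$ ($m = -52 + 44 = -8$)
$\left(m - -46\right) \left(-17\right) = \left(-8 - -46\right) \left(-17\right) = \left(-8 + \left(-30 + 76\right)\right) \left(-17\right) = \left(-8 + 46\right) \left(-17\right) = 38 \left(-17\right) = -646$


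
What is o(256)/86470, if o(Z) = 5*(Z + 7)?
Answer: 263/17294 ≈ 0.015208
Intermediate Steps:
o(Z) = 35 + 5*Z (o(Z) = 5*(7 + Z) = 35 + 5*Z)
o(256)/86470 = (35 + 5*256)/86470 = (35 + 1280)*(1/86470) = 1315*(1/86470) = 263/17294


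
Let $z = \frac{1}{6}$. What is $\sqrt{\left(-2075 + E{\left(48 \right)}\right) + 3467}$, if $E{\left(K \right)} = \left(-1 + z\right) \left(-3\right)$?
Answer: $\frac{\sqrt{5578}}{2} \approx 37.343$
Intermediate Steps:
$z = \frac{1}{6} \approx 0.16667$
$E{\left(K \right)} = \frac{5}{2}$ ($E{\left(K \right)} = \left(-1 + \frac{1}{6}\right) \left(-3\right) = \left(- \frac{5}{6}\right) \left(-3\right) = \frac{5}{2}$)
$\sqrt{\left(-2075 + E{\left(48 \right)}\right) + 3467} = \sqrt{\left(-2075 + \frac{5}{2}\right) + 3467} = \sqrt{- \frac{4145}{2} + 3467} = \sqrt{\frac{2789}{2}} = \frac{\sqrt{5578}}{2}$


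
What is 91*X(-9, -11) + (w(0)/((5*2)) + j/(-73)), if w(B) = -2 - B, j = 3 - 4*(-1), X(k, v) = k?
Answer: -299043/365 ≈ -819.30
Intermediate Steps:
j = 7 (j = 3 + 4 = 7)
91*X(-9, -11) + (w(0)/((5*2)) + j/(-73)) = 91*(-9) + ((-2 - 1*0)/((5*2)) + 7/(-73)) = -819 + ((-2 + 0)/10 + 7*(-1/73)) = -819 + (-2*⅒ - 7/73) = -819 + (-⅕ - 7/73) = -819 - 108/365 = -299043/365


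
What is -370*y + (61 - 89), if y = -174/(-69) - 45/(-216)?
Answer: -286523/276 ≈ -1038.1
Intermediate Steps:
y = 1507/552 (y = -174*(-1/69) - 45*(-1/216) = 58/23 + 5/24 = 1507/552 ≈ 2.7301)
-370*y + (61 - 89) = -370*1507/552 + (61 - 89) = -278795/276 - 28 = -286523/276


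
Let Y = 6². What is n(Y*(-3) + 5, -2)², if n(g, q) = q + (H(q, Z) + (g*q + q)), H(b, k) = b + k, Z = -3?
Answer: 38809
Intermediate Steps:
Y = 36
n(g, q) = -3 + 3*q + g*q (n(g, q) = q + ((q - 3) + (g*q + q)) = q + ((-3 + q) + (q + g*q)) = q + (-3 + 2*q + g*q) = -3 + 3*q + g*q)
n(Y*(-3) + 5, -2)² = (-3 + 3*(-2) + (36*(-3) + 5)*(-2))² = (-3 - 6 + (-108 + 5)*(-2))² = (-3 - 6 - 103*(-2))² = (-3 - 6 + 206)² = 197² = 38809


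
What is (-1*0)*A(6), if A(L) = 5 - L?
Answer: 0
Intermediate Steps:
(-1*0)*A(6) = (-1*0)*(5 - 1*6) = 0*(5 - 6) = 0*(-1) = 0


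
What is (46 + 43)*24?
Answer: 2136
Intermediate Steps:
(46 + 43)*24 = 89*24 = 2136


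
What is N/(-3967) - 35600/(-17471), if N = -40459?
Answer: 848084389/69307457 ≈ 12.237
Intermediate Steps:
N/(-3967) - 35600/(-17471) = -40459/(-3967) - 35600/(-17471) = -40459*(-1/3967) - 35600*(-1/17471) = 40459/3967 + 35600/17471 = 848084389/69307457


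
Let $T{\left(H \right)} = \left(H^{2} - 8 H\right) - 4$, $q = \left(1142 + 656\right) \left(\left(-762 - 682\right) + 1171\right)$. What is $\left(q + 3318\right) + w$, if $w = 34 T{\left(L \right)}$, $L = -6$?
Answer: $-484816$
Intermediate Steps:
$q = -490854$ ($q = 1798 \left(-1444 + 1171\right) = 1798 \left(-273\right) = -490854$)
$T{\left(H \right)} = -4 + H^{2} - 8 H$
$w = 2720$ ($w = 34 \left(-4 + \left(-6\right)^{2} - -48\right) = 34 \left(-4 + 36 + 48\right) = 34 \cdot 80 = 2720$)
$\left(q + 3318\right) + w = \left(-490854 + 3318\right) + 2720 = -487536 + 2720 = -484816$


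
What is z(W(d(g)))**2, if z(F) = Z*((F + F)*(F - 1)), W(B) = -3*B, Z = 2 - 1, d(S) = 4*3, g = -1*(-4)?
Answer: 7096896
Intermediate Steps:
g = 4
d(S) = 12
Z = 1
z(F) = 2*F*(-1 + F) (z(F) = 1*((F + F)*(F - 1)) = 1*((2*F)*(-1 + F)) = 1*(2*F*(-1 + F)) = 2*F*(-1 + F))
z(W(d(g)))**2 = (2*(-3*12)*(-1 - 3*12))**2 = (2*(-36)*(-1 - 36))**2 = (2*(-36)*(-37))**2 = 2664**2 = 7096896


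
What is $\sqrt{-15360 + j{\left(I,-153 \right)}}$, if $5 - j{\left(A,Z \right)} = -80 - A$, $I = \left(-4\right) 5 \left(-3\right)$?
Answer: $i \sqrt{15215} \approx 123.35 i$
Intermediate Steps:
$I = 60$ ($I = \left(-20\right) \left(-3\right) = 60$)
$j{\left(A,Z \right)} = 85 + A$ ($j{\left(A,Z \right)} = 5 - \left(-80 - A\right) = 5 + \left(80 + A\right) = 85 + A$)
$\sqrt{-15360 + j{\left(I,-153 \right)}} = \sqrt{-15360 + \left(85 + 60\right)} = \sqrt{-15360 + 145} = \sqrt{-15215} = i \sqrt{15215}$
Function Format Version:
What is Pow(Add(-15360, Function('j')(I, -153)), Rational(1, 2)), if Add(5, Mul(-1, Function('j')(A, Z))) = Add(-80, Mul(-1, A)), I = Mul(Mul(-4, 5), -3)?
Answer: Mul(I, Pow(15215, Rational(1, 2))) ≈ Mul(123.35, I)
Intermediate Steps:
I = 60 (I = Mul(-20, -3) = 60)
Function('j')(A, Z) = Add(85, A) (Function('j')(A, Z) = Add(5, Mul(-1, Add(-80, Mul(-1, A)))) = Add(5, Add(80, A)) = Add(85, A))
Pow(Add(-15360, Function('j')(I, -153)), Rational(1, 2)) = Pow(Add(-15360, Add(85, 60)), Rational(1, 2)) = Pow(Add(-15360, 145), Rational(1, 2)) = Pow(-15215, Rational(1, 2)) = Mul(I, Pow(15215, Rational(1, 2)))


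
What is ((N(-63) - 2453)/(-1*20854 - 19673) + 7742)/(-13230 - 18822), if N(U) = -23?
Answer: -156881255/649485702 ≈ -0.24155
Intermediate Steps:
((N(-63) - 2453)/(-1*20854 - 19673) + 7742)/(-13230 - 18822) = ((-23 - 2453)/(-1*20854 - 19673) + 7742)/(-13230 - 18822) = (-2476/(-20854 - 19673) + 7742)/(-32052) = (-2476/(-40527) + 7742)*(-1/32052) = (-2476*(-1/40527) + 7742)*(-1/32052) = (2476/40527 + 7742)*(-1/32052) = (313762510/40527)*(-1/32052) = -156881255/649485702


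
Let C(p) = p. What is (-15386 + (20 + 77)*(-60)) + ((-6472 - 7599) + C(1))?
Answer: -35276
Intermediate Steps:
(-15386 + (20 + 77)*(-60)) + ((-6472 - 7599) + C(1)) = (-15386 + (20 + 77)*(-60)) + ((-6472 - 7599) + 1) = (-15386 + 97*(-60)) + (-14071 + 1) = (-15386 - 5820) - 14070 = -21206 - 14070 = -35276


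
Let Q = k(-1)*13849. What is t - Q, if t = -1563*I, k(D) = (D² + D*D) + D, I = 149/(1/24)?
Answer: -5603137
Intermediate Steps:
I = 3576 (I = 149/(1/24) = 149*24 = 3576)
k(D) = D + 2*D² (k(D) = (D² + D²) + D = 2*D² + D = D + 2*D²)
Q = 13849 (Q = -(1 + 2*(-1))*13849 = -(1 - 2)*13849 = -1*(-1)*13849 = 1*13849 = 13849)
t = -5589288 (t = -1563*3576 = -5589288)
t - Q = -5589288 - 1*13849 = -5589288 - 13849 = -5603137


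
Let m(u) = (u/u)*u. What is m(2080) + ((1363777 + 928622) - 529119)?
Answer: 1765360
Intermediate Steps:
m(u) = u (m(u) = 1*u = u)
m(2080) + ((1363777 + 928622) - 529119) = 2080 + ((1363777 + 928622) - 529119) = 2080 + (2292399 - 529119) = 2080 + 1763280 = 1765360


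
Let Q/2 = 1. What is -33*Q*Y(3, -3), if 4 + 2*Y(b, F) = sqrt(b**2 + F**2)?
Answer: 132 - 99*sqrt(2) ≈ -8.0071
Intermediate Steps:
Q = 2 (Q = 2*1 = 2)
Y(b, F) = -2 + sqrt(F**2 + b**2)/2 (Y(b, F) = -2 + sqrt(b**2 + F**2)/2 = -2 + sqrt(F**2 + b**2)/2)
-33*Q*Y(3, -3) = -66*(-2 + sqrt((-3)**2 + 3**2)/2) = -66*(-2 + sqrt(9 + 9)/2) = -66*(-2 + sqrt(18)/2) = -66*(-2 + (3*sqrt(2))/2) = -66*(-2 + 3*sqrt(2)/2) = -33*(-4 + 3*sqrt(2)) = 132 - 99*sqrt(2)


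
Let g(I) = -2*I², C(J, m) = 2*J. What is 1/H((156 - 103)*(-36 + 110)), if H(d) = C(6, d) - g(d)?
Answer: 1/30764180 ≈ 3.2505e-8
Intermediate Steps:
H(d) = 12 + 2*d² (H(d) = 2*6 - (-2)*d² = 12 + 2*d²)
1/H((156 - 103)*(-36 + 110)) = 1/(12 + 2*((156 - 103)*(-36 + 110))²) = 1/(12 + 2*(53*74)²) = 1/(12 + 2*3922²) = 1/(12 + 2*15382084) = 1/(12 + 30764168) = 1/30764180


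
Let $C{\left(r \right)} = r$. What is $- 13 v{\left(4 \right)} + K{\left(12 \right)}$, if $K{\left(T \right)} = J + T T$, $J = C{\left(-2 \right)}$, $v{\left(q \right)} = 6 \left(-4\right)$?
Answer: $454$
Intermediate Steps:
$v{\left(q \right)} = -24$
$J = -2$
$K{\left(T \right)} = -2 + T^{2}$ ($K{\left(T \right)} = -2 + T T = -2 + T^{2}$)
$- 13 v{\left(4 \right)} + K{\left(12 \right)} = \left(-13\right) \left(-24\right) - \left(2 - 12^{2}\right) = 312 + \left(-2 + 144\right) = 312 + 142 = 454$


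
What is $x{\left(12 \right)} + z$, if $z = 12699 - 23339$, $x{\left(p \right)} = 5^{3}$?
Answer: $-10515$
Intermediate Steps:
$x{\left(p \right)} = 125$
$z = -10640$ ($z = 12699 - 23339 = -10640$)
$x{\left(12 \right)} + z = 125 - 10640 = -10515$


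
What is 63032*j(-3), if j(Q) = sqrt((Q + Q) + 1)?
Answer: 63032*I*sqrt(5) ≈ 1.4094e+5*I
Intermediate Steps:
j(Q) = sqrt(1 + 2*Q) (j(Q) = sqrt(2*Q + 1) = sqrt(1 + 2*Q))
63032*j(-3) = 63032*sqrt(1 + 2*(-3)) = 63032*sqrt(1 - 6) = 63032*sqrt(-5) = 63032*(I*sqrt(5)) = 63032*I*sqrt(5)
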